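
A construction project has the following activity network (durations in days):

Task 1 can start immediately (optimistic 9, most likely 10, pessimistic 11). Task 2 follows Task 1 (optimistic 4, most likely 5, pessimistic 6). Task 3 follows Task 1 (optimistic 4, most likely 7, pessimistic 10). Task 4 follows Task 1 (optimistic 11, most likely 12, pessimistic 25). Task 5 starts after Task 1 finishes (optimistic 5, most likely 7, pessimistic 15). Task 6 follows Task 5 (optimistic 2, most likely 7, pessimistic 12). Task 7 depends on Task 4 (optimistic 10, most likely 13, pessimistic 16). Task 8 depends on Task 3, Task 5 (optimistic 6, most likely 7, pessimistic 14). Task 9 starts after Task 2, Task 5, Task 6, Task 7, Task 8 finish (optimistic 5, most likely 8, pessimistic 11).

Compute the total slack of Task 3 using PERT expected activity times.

te_Task 1 = (9 + 4·10 + 11)/6 = 60/6 = 10
te_Task 2 = (4 + 4·5 + 6)/6 = 30/6 = 5
te_Task 3 = (4 + 4·7 + 10)/6 = 42/6 = 7
te_Task 4 = (11 + 4·12 + 25)/6 = 84/6 = 14
te_Task 5 = (5 + 4·7 + 15)/6 = 48/6 = 8
te_Task 6 = (2 + 4·7 + 12)/6 = 42/6 = 7
te_Task 7 = (10 + 4·13 + 16)/6 = 78/6 = 13
te_Task 8 = (6 + 4·7 + 14)/6 = 48/6 = 8
te_Task 9 = (5 + 4·8 + 11)/6 = 48/6 = 8

Forward pass:
ES_Task 1 = 0; EF_Task 1 = 10
ES_Task 2 = 10; EF_Task 2 = 10+5 = 15
ES_Task 3 = 10; EF_Task 3 = 10+7 = 17
ES_Task 4 = 10; EF_Task 4 = 10+14 = 24
ES_Task 5 = 10; EF_Task 5 = 10+8 = 18
ES_Task 6 = 18; EF_Task 6 = 18+7 = 25
ES_Task 7 = 24; EF_Task 7 = 24+13 = 37
ES_Task 8 = max(EF_Task 3=17, EF_Task 5=18) = 18; EF_Task 8 = 18+8 = 26
ES_Task 9 = max(EF_Task 2=15, EF_Task 5=18, EF_Task 6=25, EF_Task 7=37, EF_Task 8=26) = 37; EF_Task 9 = 37+8 = 45
Expected project duration μ = 45 days. Critical path: Task 1 → Task 4 → Task 7 → Task 9.

Backward pass:
LF_Task 9 = 45; LS_Task 9 = 45−8 = 37
LF_Task 8 = LS_Task 9 = 37; LS_Task 8 = 37−8 = 29
LF_Task 7 = LS_Task 9 = 37; LS_Task 7 = 37−13 = 24
LF_Task 6 = LS_Task 9 = 37; LS_Task 6 = 37−7 = 30
LF_Task 5 = min(LS_Task 6=30, LS_Task 8=29, LS_Task 9=37) = 29; LS_Task 5 = 29−8 = 21
LF_Task 4 = LS_Task 7 = 24; LS_Task 4 = 24−14 = 10
LF_Task 3 = LS_Task 8 = 29; LS_Task 3 = 29−7 = 22
LF_Task 2 = LS_Task 9 = 37; LS_Task 2 = 37−5 = 32
LF_Task 1 = min(LS_Task 2=32, LS_Task 3=22, LS_Task 4=10, LS_Task 5=21) = 10; LS_Task 1 = 10−10 = 0
Slack_Task 3 = LS_Task 3 − ES_Task 3 = 22 − 10 = 12

12 days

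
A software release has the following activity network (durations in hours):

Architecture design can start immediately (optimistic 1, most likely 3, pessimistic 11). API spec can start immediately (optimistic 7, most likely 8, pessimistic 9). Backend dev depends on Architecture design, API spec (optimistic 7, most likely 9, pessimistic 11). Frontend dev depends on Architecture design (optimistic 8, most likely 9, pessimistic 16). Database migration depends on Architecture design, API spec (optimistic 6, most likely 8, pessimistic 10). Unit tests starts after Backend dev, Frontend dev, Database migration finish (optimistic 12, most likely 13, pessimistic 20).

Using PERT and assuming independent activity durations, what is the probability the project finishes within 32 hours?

te_Architecture design = (1 + 4·3 + 11)/6 = 24/6 = 4; σ²_Architecture design = ((11−1)/6)² = 2.778
te_API spec = (7 + 4·8 + 9)/6 = 48/6 = 8; σ²_API spec = ((9−7)/6)² = 0.111
te_Backend dev = (7 + 4·9 + 11)/6 = 54/6 = 9; σ²_Backend dev = ((11−7)/6)² = 0.444
te_Frontend dev = (8 + 4·9 + 16)/6 = 60/6 = 10; σ²_Frontend dev = ((16−8)/6)² = 1.778
te_Database migration = (6 + 4·8 + 10)/6 = 48/6 = 8; σ²_Database migration = ((10−6)/6)² = 0.444
te_Unit tests = (12 + 4·13 + 20)/6 = 84/6 = 14; σ²_Unit tests = ((20−12)/6)² = 1.778

Forward pass:
ES_Architecture design = 0; EF_Architecture design = 4
ES_API spec = 0; EF_API spec = 8
ES_Backend dev = max(EF_Architecture design=4, EF_API spec=8) = 8; EF_Backend dev = 8+9 = 17
ES_Frontend dev = 4; EF_Frontend dev = 4+10 = 14
ES_Database migration = max(EF_Architecture design=4, EF_API spec=8) = 8; EF_Database migration = 8+8 = 16
ES_Unit tests = max(EF_Backend dev=17, EF_Frontend dev=14, EF_Database migration=16) = 17; EF_Unit tests = 17+14 = 31
Expected project duration μ = 31 hours. Critical path: API spec → Backend dev → Unit tests.

Variance along critical path = 0.111 + 0.444 + 1.778 = 2.333; σ = √2.333 = 1.528 hours.
Z = (32 − 31) / 1.528 = 0.655
P(T ≤ 32) = Φ(0.655) ≈ 0.744

0.744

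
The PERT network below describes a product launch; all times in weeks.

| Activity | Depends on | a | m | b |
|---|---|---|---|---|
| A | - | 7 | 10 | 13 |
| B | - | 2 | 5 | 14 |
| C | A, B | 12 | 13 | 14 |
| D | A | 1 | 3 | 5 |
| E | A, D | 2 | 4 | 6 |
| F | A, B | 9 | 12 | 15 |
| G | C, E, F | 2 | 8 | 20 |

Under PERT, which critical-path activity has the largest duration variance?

te_A = (7 + 4·10 + 13)/6 = 60/6 = 10; σ²_A = ((13−7)/6)² = 1.000
te_B = (2 + 4·5 + 14)/6 = 36/6 = 6; σ²_B = ((14−2)/6)² = 4.000
te_C = (12 + 4·13 + 14)/6 = 78/6 = 13; σ²_C = ((14−12)/6)² = 0.111
te_D = (1 + 4·3 + 5)/6 = 18/6 = 3; σ²_D = ((5−1)/6)² = 0.444
te_E = (2 + 4·4 + 6)/6 = 24/6 = 4; σ²_E = ((6−2)/6)² = 0.444
te_F = (9 + 4·12 + 15)/6 = 72/6 = 12; σ²_F = ((15−9)/6)² = 1.000
te_G = (2 + 4·8 + 20)/6 = 54/6 = 9; σ²_G = ((20−2)/6)² = 9.000

Forward pass:
ES_A = 0; EF_A = 10
ES_B = 0; EF_B = 6
ES_C = max(EF_A=10, EF_B=6) = 10; EF_C = 10+13 = 23
ES_D = 10; EF_D = 10+3 = 13
ES_E = max(EF_A=10, EF_D=13) = 13; EF_E = 13+4 = 17
ES_F = max(EF_A=10, EF_B=6) = 10; EF_F = 10+12 = 22
ES_G = max(EF_C=23, EF_E=17, EF_F=22) = 23; EF_G = 23+9 = 32
Expected project duration μ = 32 weeks. Critical path: A → C → G.

Variances on critical path: σ²_A=1.000, σ²_C=0.111, σ²_G=9.000.
Largest is σ²_G = 9.000.

G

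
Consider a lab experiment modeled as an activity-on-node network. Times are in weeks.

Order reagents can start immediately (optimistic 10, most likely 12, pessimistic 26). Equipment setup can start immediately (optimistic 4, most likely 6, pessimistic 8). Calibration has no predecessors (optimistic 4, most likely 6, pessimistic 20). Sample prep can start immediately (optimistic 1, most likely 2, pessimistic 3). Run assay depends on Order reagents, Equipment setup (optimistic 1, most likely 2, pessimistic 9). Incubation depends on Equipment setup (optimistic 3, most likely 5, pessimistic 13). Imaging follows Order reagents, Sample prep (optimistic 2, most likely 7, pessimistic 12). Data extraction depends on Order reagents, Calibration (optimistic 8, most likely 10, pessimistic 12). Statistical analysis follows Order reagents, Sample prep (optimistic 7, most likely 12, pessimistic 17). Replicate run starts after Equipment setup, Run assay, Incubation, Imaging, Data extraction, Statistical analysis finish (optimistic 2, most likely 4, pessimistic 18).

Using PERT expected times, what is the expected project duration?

32 weeks

te_Order reagents = (10 + 4·12 + 26)/6 = 84/6 = 14
te_Equipment setup = (4 + 4·6 + 8)/6 = 36/6 = 6
te_Calibration = (4 + 4·6 + 20)/6 = 48/6 = 8
te_Sample prep = (1 + 4·2 + 3)/6 = 12/6 = 2
te_Run assay = (1 + 4·2 + 9)/6 = 18/6 = 3
te_Incubation = (3 + 4·5 + 13)/6 = 36/6 = 6
te_Imaging = (2 + 4·7 + 12)/6 = 42/6 = 7
te_Data extraction = (8 + 4·10 + 12)/6 = 60/6 = 10
te_Statistical analysis = (7 + 4·12 + 17)/6 = 72/6 = 12
te_Replicate run = (2 + 4·4 + 18)/6 = 36/6 = 6

Forward pass:
ES_Order reagents = 0; EF_Order reagents = 14
ES_Equipment setup = 0; EF_Equipment setup = 6
ES_Calibration = 0; EF_Calibration = 8
ES_Sample prep = 0; EF_Sample prep = 2
ES_Run assay = max(EF_Order reagents=14, EF_Equipment setup=6) = 14; EF_Run assay = 14+3 = 17
ES_Incubation = 6; EF_Incubation = 6+6 = 12
ES_Imaging = max(EF_Order reagents=14, EF_Sample prep=2) = 14; EF_Imaging = 14+7 = 21
ES_Data extraction = max(EF_Order reagents=14, EF_Calibration=8) = 14; EF_Data extraction = 14+10 = 24
ES_Statistical analysis = max(EF_Order reagents=14, EF_Sample prep=2) = 14; EF_Statistical analysis = 14+12 = 26
ES_Replicate run = max(EF_Equipment setup=6, EF_Run assay=17, EF_Incubation=12, EF_Imaging=21, EF_Data extraction=24, EF_Statistical analysis=26) = 26; EF_Replicate run = 26+6 = 32
Expected project duration μ = 32 weeks. Critical path: Order reagents → Statistical analysis → Replicate run.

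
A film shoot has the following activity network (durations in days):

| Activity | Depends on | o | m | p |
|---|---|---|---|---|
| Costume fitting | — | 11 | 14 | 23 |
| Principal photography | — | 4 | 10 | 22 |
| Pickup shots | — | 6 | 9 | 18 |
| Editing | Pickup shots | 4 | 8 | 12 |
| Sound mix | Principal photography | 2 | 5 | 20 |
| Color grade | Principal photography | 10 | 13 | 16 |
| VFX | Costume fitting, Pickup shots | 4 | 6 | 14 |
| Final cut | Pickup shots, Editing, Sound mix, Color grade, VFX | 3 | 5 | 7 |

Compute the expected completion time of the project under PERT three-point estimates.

te_Costume fitting = (11 + 4·14 + 23)/6 = 90/6 = 15
te_Principal photography = (4 + 4·10 + 22)/6 = 66/6 = 11
te_Pickup shots = (6 + 4·9 + 18)/6 = 60/6 = 10
te_Editing = (4 + 4·8 + 12)/6 = 48/6 = 8
te_Sound mix = (2 + 4·5 + 20)/6 = 42/6 = 7
te_Color grade = (10 + 4·13 + 16)/6 = 78/6 = 13
te_VFX = (4 + 4·6 + 14)/6 = 42/6 = 7
te_Final cut = (3 + 4·5 + 7)/6 = 30/6 = 5

Forward pass:
ES_Costume fitting = 0; EF_Costume fitting = 15
ES_Principal photography = 0; EF_Principal photography = 11
ES_Pickup shots = 0; EF_Pickup shots = 10
ES_Editing = 10; EF_Editing = 10+8 = 18
ES_Sound mix = 11; EF_Sound mix = 11+7 = 18
ES_Color grade = 11; EF_Color grade = 11+13 = 24
ES_VFX = max(EF_Costume fitting=15, EF_Pickup shots=10) = 15; EF_VFX = 15+7 = 22
ES_Final cut = max(EF_Pickup shots=10, EF_Editing=18, EF_Sound mix=18, EF_Color grade=24, EF_VFX=22) = 24; EF_Final cut = 24+5 = 29
Expected project duration μ = 29 days. Critical path: Principal photography → Color grade → Final cut.

29 days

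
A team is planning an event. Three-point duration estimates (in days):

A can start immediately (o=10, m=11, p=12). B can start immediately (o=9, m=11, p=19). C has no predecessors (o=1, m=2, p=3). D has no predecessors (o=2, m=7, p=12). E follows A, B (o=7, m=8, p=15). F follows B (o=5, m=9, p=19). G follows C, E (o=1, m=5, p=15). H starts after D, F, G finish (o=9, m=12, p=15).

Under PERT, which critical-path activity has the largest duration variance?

G

te_A = (10 + 4·11 + 12)/6 = 66/6 = 11; σ²_A = ((12−10)/6)² = 0.111
te_B = (9 + 4·11 + 19)/6 = 72/6 = 12; σ²_B = ((19−9)/6)² = 2.778
te_C = (1 + 4·2 + 3)/6 = 12/6 = 2; σ²_C = ((3−1)/6)² = 0.111
te_D = (2 + 4·7 + 12)/6 = 42/6 = 7; σ²_D = ((12−2)/6)² = 2.778
te_E = (7 + 4·8 + 15)/6 = 54/6 = 9; σ²_E = ((15−7)/6)² = 1.778
te_F = (5 + 4·9 + 19)/6 = 60/6 = 10; σ²_F = ((19−5)/6)² = 5.444
te_G = (1 + 4·5 + 15)/6 = 36/6 = 6; σ²_G = ((15−1)/6)² = 5.444
te_H = (9 + 4·12 + 15)/6 = 72/6 = 12; σ²_H = ((15−9)/6)² = 1.000

Forward pass:
ES_A = 0; EF_A = 11
ES_B = 0; EF_B = 12
ES_C = 0; EF_C = 2
ES_D = 0; EF_D = 7
ES_E = max(EF_A=11, EF_B=12) = 12; EF_E = 12+9 = 21
ES_F = 12; EF_F = 12+10 = 22
ES_G = max(EF_C=2, EF_E=21) = 21; EF_G = 21+6 = 27
ES_H = max(EF_D=7, EF_F=22, EF_G=27) = 27; EF_H = 27+12 = 39
Expected project duration μ = 39 days. Critical path: B → E → G → H.

Variances on critical path: σ²_B=2.778, σ²_E=1.778, σ²_G=5.444, σ²_H=1.000.
Largest is σ²_G = 5.444.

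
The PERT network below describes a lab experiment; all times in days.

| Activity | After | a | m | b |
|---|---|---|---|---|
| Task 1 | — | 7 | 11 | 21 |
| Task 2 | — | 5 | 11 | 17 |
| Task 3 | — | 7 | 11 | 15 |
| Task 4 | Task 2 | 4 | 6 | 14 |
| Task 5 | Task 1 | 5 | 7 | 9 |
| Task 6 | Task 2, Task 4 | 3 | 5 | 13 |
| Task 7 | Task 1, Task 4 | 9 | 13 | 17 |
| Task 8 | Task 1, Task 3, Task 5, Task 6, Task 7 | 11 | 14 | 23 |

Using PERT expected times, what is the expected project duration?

te_Task 1 = (7 + 4·11 + 21)/6 = 72/6 = 12
te_Task 2 = (5 + 4·11 + 17)/6 = 66/6 = 11
te_Task 3 = (7 + 4·11 + 15)/6 = 66/6 = 11
te_Task 4 = (4 + 4·6 + 14)/6 = 42/6 = 7
te_Task 5 = (5 + 4·7 + 9)/6 = 42/6 = 7
te_Task 6 = (3 + 4·5 + 13)/6 = 36/6 = 6
te_Task 7 = (9 + 4·13 + 17)/6 = 78/6 = 13
te_Task 8 = (11 + 4·14 + 23)/6 = 90/6 = 15

Forward pass:
ES_Task 1 = 0; EF_Task 1 = 12
ES_Task 2 = 0; EF_Task 2 = 11
ES_Task 3 = 0; EF_Task 3 = 11
ES_Task 4 = 11; EF_Task 4 = 11+7 = 18
ES_Task 5 = 12; EF_Task 5 = 12+7 = 19
ES_Task 6 = max(EF_Task 2=11, EF_Task 4=18) = 18; EF_Task 6 = 18+6 = 24
ES_Task 7 = max(EF_Task 1=12, EF_Task 4=18) = 18; EF_Task 7 = 18+13 = 31
ES_Task 8 = max(EF_Task 1=12, EF_Task 3=11, EF_Task 5=19, EF_Task 6=24, EF_Task 7=31) = 31; EF_Task 8 = 31+15 = 46
Expected project duration μ = 46 days. Critical path: Task 2 → Task 4 → Task 7 → Task 8.

46 days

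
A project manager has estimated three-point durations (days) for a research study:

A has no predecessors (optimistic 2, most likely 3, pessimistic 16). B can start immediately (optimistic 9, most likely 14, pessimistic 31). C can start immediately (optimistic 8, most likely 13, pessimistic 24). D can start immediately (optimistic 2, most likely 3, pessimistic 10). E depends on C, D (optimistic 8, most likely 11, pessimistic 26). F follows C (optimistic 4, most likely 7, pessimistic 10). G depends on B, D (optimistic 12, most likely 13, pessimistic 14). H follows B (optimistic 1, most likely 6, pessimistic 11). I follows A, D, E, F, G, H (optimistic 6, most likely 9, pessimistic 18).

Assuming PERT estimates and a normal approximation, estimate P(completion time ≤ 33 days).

0.076

te_A = (2 + 4·3 + 16)/6 = 30/6 = 5; σ²_A = ((16−2)/6)² = 5.444
te_B = (9 + 4·14 + 31)/6 = 96/6 = 16; σ²_B = ((31−9)/6)² = 13.444
te_C = (8 + 4·13 + 24)/6 = 84/6 = 14; σ²_C = ((24−8)/6)² = 7.111
te_D = (2 + 4·3 + 10)/6 = 24/6 = 4; σ²_D = ((10−2)/6)² = 1.778
te_E = (8 + 4·11 + 26)/6 = 78/6 = 13; σ²_E = ((26−8)/6)² = 9.000
te_F = (4 + 4·7 + 10)/6 = 42/6 = 7; σ²_F = ((10−4)/6)² = 1.000
te_G = (12 + 4·13 + 14)/6 = 78/6 = 13; σ²_G = ((14−12)/6)² = 0.111
te_H = (1 + 4·6 + 11)/6 = 36/6 = 6; σ²_H = ((11−1)/6)² = 2.778
te_I = (6 + 4·9 + 18)/6 = 60/6 = 10; σ²_I = ((18−6)/6)² = 4.000

Forward pass:
ES_A = 0; EF_A = 5
ES_B = 0; EF_B = 16
ES_C = 0; EF_C = 14
ES_D = 0; EF_D = 4
ES_E = max(EF_C=14, EF_D=4) = 14; EF_E = 14+13 = 27
ES_F = 14; EF_F = 14+7 = 21
ES_G = max(EF_B=16, EF_D=4) = 16; EF_G = 16+13 = 29
ES_H = 16; EF_H = 16+6 = 22
ES_I = max(EF_A=5, EF_D=4, EF_E=27, EF_F=21, EF_G=29, EF_H=22) = 29; EF_I = 29+10 = 39
Expected project duration μ = 39 days. Critical path: B → G → I.

Variance along critical path = 13.444 + 0.111 + 4.000 = 17.556; σ = √17.556 = 4.190 days.
Z = (33 − 39) / 4.190 = -1.432
P(T ≤ 33) = Φ(-1.432) ≈ 0.076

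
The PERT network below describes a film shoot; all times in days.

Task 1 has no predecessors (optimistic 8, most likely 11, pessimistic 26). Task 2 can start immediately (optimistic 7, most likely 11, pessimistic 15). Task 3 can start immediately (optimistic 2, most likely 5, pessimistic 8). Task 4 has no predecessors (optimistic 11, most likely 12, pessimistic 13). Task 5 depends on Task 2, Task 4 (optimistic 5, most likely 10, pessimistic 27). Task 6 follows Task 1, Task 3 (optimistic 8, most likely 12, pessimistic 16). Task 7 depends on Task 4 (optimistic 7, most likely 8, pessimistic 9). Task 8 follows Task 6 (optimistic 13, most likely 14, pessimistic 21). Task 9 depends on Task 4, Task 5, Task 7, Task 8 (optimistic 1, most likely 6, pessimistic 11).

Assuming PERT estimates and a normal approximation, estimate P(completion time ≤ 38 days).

0.021

te_Task 1 = (8 + 4·11 + 26)/6 = 78/6 = 13; σ²_Task 1 = ((26−8)/6)² = 9.000
te_Task 2 = (7 + 4·11 + 15)/6 = 66/6 = 11; σ²_Task 2 = ((15−7)/6)² = 1.778
te_Task 3 = (2 + 4·5 + 8)/6 = 30/6 = 5; σ²_Task 3 = ((8−2)/6)² = 1.000
te_Task 4 = (11 + 4·12 + 13)/6 = 72/6 = 12; σ²_Task 4 = ((13−11)/6)² = 0.111
te_Task 5 = (5 + 4·10 + 27)/6 = 72/6 = 12; σ²_Task 5 = ((27−5)/6)² = 13.444
te_Task 6 = (8 + 4·12 + 16)/6 = 72/6 = 12; σ²_Task 6 = ((16−8)/6)² = 1.778
te_Task 7 = (7 + 4·8 + 9)/6 = 48/6 = 8; σ²_Task 7 = ((9−7)/6)² = 0.111
te_Task 8 = (13 + 4·14 + 21)/6 = 90/6 = 15; σ²_Task 8 = ((21−13)/6)² = 1.778
te_Task 9 = (1 + 4·6 + 11)/6 = 36/6 = 6; σ²_Task 9 = ((11−1)/6)² = 2.778

Forward pass:
ES_Task 1 = 0; EF_Task 1 = 13
ES_Task 2 = 0; EF_Task 2 = 11
ES_Task 3 = 0; EF_Task 3 = 5
ES_Task 4 = 0; EF_Task 4 = 12
ES_Task 5 = max(EF_Task 2=11, EF_Task 4=12) = 12; EF_Task 5 = 12+12 = 24
ES_Task 6 = max(EF_Task 1=13, EF_Task 3=5) = 13; EF_Task 6 = 13+12 = 25
ES_Task 7 = 12; EF_Task 7 = 12+8 = 20
ES_Task 8 = 25; EF_Task 8 = 25+15 = 40
ES_Task 9 = max(EF_Task 4=12, EF_Task 5=24, EF_Task 7=20, EF_Task 8=40) = 40; EF_Task 9 = 40+6 = 46
Expected project duration μ = 46 days. Critical path: Task 1 → Task 6 → Task 8 → Task 9.

Variance along critical path = 9.000 + 1.778 + 1.778 + 2.778 = 15.333; σ = √15.333 = 3.916 days.
Z = (38 − 46) / 3.916 = -2.043
P(T ≤ 38) = Φ(-2.043) ≈ 0.021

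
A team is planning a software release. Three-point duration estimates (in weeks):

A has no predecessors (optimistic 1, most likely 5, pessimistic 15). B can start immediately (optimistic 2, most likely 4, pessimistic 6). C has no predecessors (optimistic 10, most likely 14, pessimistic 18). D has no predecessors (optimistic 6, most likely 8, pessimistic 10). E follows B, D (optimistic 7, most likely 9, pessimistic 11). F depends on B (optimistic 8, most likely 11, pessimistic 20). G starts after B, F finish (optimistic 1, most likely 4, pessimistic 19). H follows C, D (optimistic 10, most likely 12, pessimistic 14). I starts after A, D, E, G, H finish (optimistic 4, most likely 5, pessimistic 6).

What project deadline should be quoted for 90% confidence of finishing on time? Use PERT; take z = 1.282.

33.0 weeks

te_A = (1 + 4·5 + 15)/6 = 36/6 = 6; σ²_A = ((15−1)/6)² = 5.444
te_B = (2 + 4·4 + 6)/6 = 24/6 = 4; σ²_B = ((6−2)/6)² = 0.444
te_C = (10 + 4·14 + 18)/6 = 84/6 = 14; σ²_C = ((18−10)/6)² = 1.778
te_D = (6 + 4·8 + 10)/6 = 48/6 = 8; σ²_D = ((10−6)/6)² = 0.444
te_E = (7 + 4·9 + 11)/6 = 54/6 = 9; σ²_E = ((11−7)/6)² = 0.444
te_F = (8 + 4·11 + 20)/6 = 72/6 = 12; σ²_F = ((20−8)/6)² = 4.000
te_G = (1 + 4·4 + 19)/6 = 36/6 = 6; σ²_G = ((19−1)/6)² = 9.000
te_H = (10 + 4·12 + 14)/6 = 72/6 = 12; σ²_H = ((14−10)/6)² = 0.444
te_I = (4 + 4·5 + 6)/6 = 30/6 = 5; σ²_I = ((6−4)/6)² = 0.111

Forward pass:
ES_A = 0; EF_A = 6
ES_B = 0; EF_B = 4
ES_C = 0; EF_C = 14
ES_D = 0; EF_D = 8
ES_E = max(EF_B=4, EF_D=8) = 8; EF_E = 8+9 = 17
ES_F = 4; EF_F = 4+12 = 16
ES_G = max(EF_B=4, EF_F=16) = 16; EF_G = 16+6 = 22
ES_H = max(EF_C=14, EF_D=8) = 14; EF_H = 14+12 = 26
ES_I = max(EF_A=6, EF_D=8, EF_E=17, EF_G=22, EF_H=26) = 26; EF_I = 26+5 = 31
Expected project duration μ = 31 weeks. Critical path: C → H → I.

Variance along critical path = 1.778 + 0.444 + 0.111 = 2.333; σ = 1.528 weeks.
D = μ + z·σ = 31 + 1.282·1.528 = 33.0 weeks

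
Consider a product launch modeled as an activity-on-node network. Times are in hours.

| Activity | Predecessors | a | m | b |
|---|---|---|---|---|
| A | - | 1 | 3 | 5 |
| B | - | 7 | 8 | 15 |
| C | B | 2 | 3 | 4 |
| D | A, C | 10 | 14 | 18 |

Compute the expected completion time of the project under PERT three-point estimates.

te_A = (1 + 4·3 + 5)/6 = 18/6 = 3
te_B = (7 + 4·8 + 15)/6 = 54/6 = 9
te_C = (2 + 4·3 + 4)/6 = 18/6 = 3
te_D = (10 + 4·14 + 18)/6 = 84/6 = 14

Forward pass:
ES_A = 0; EF_A = 3
ES_B = 0; EF_B = 9
ES_C = 9; EF_C = 9+3 = 12
ES_D = max(EF_A=3, EF_C=12) = 12; EF_D = 12+14 = 26
Expected project duration μ = 26 hours. Critical path: B → C → D.

26 hours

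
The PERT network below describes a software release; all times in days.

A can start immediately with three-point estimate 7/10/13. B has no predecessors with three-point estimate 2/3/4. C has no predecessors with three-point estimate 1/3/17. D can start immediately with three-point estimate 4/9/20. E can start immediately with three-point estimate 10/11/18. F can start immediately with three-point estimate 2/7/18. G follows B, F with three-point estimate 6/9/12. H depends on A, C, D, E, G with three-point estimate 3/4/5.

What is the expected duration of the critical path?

21 days

te_A = (7 + 4·10 + 13)/6 = 60/6 = 10
te_B = (2 + 4·3 + 4)/6 = 18/6 = 3
te_C = (1 + 4·3 + 17)/6 = 30/6 = 5
te_D = (4 + 4·9 + 20)/6 = 60/6 = 10
te_E = (10 + 4·11 + 18)/6 = 72/6 = 12
te_F = (2 + 4·7 + 18)/6 = 48/6 = 8
te_G = (6 + 4·9 + 12)/6 = 54/6 = 9
te_H = (3 + 4·4 + 5)/6 = 24/6 = 4

Forward pass:
ES_A = 0; EF_A = 10
ES_B = 0; EF_B = 3
ES_C = 0; EF_C = 5
ES_D = 0; EF_D = 10
ES_E = 0; EF_E = 12
ES_F = 0; EF_F = 8
ES_G = max(EF_B=3, EF_F=8) = 8; EF_G = 8+9 = 17
ES_H = max(EF_A=10, EF_C=5, EF_D=10, EF_E=12, EF_G=17) = 17; EF_H = 17+4 = 21
Expected project duration μ = 21 days. Critical path: F → G → H.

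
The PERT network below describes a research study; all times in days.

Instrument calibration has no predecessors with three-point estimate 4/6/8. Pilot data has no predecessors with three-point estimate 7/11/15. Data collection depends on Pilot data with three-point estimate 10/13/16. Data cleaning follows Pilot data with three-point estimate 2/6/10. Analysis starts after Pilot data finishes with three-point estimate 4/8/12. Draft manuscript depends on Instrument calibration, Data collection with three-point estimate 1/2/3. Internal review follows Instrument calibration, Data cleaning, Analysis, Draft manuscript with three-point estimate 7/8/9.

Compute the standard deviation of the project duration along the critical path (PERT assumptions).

1.73 days

te_Instrument calibration = (4 + 4·6 + 8)/6 = 36/6 = 6; σ²_Instrument calibration = ((8−4)/6)² = 0.444
te_Pilot data = (7 + 4·11 + 15)/6 = 66/6 = 11; σ²_Pilot data = ((15−7)/6)² = 1.778
te_Data collection = (10 + 4·13 + 16)/6 = 78/6 = 13; σ²_Data collection = ((16−10)/6)² = 1.000
te_Data cleaning = (2 + 4·6 + 10)/6 = 36/6 = 6; σ²_Data cleaning = ((10−2)/6)² = 1.778
te_Analysis = (4 + 4·8 + 12)/6 = 48/6 = 8; σ²_Analysis = ((12−4)/6)² = 1.778
te_Draft manuscript = (1 + 4·2 + 3)/6 = 12/6 = 2; σ²_Draft manuscript = ((3−1)/6)² = 0.111
te_Internal review = (7 + 4·8 + 9)/6 = 48/6 = 8; σ²_Internal review = ((9−7)/6)² = 0.111

Forward pass:
ES_Instrument calibration = 0; EF_Instrument calibration = 6
ES_Pilot data = 0; EF_Pilot data = 11
ES_Data collection = 11; EF_Data collection = 11+13 = 24
ES_Data cleaning = 11; EF_Data cleaning = 11+6 = 17
ES_Analysis = 11; EF_Analysis = 11+8 = 19
ES_Draft manuscript = max(EF_Instrument calibration=6, EF_Data collection=24) = 24; EF_Draft manuscript = 24+2 = 26
ES_Internal review = max(EF_Instrument calibration=6, EF_Data cleaning=17, EF_Analysis=19, EF_Draft manuscript=26) = 26; EF_Internal review = 26+8 = 34
Expected project duration μ = 34 days. Critical path: Pilot data → Data collection → Draft manuscript → Internal review.

Variance along critical path = 1.778 + 1.000 + 0.111 + 0.111 = 3.000
σ = √3.000 = 1.732 days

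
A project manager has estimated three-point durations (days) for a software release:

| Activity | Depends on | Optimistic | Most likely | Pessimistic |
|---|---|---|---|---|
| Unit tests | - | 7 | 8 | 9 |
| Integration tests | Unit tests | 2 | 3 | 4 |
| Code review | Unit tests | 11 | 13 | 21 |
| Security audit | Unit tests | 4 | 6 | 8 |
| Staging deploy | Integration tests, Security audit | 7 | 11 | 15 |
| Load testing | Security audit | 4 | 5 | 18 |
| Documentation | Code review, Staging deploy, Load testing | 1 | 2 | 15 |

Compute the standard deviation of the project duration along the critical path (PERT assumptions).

2.79 days

te_Unit tests = (7 + 4·8 + 9)/6 = 48/6 = 8; σ²_Unit tests = ((9−7)/6)² = 0.111
te_Integration tests = (2 + 4·3 + 4)/6 = 18/6 = 3; σ²_Integration tests = ((4−2)/6)² = 0.111
te_Code review = (11 + 4·13 + 21)/6 = 84/6 = 14; σ²_Code review = ((21−11)/6)² = 2.778
te_Security audit = (4 + 4·6 + 8)/6 = 36/6 = 6; σ²_Security audit = ((8−4)/6)² = 0.444
te_Staging deploy = (7 + 4·11 + 15)/6 = 66/6 = 11; σ²_Staging deploy = ((15−7)/6)² = 1.778
te_Load testing = (4 + 4·5 + 18)/6 = 42/6 = 7; σ²_Load testing = ((18−4)/6)² = 5.444
te_Documentation = (1 + 4·2 + 15)/6 = 24/6 = 4; σ²_Documentation = ((15−1)/6)² = 5.444

Forward pass:
ES_Unit tests = 0; EF_Unit tests = 8
ES_Integration tests = 8; EF_Integration tests = 8+3 = 11
ES_Code review = 8; EF_Code review = 8+14 = 22
ES_Security audit = 8; EF_Security audit = 8+6 = 14
ES_Staging deploy = max(EF_Integration tests=11, EF_Security audit=14) = 14; EF_Staging deploy = 14+11 = 25
ES_Load testing = 14; EF_Load testing = 14+7 = 21
ES_Documentation = max(EF_Code review=22, EF_Staging deploy=25, EF_Load testing=21) = 25; EF_Documentation = 25+4 = 29
Expected project duration μ = 29 days. Critical path: Unit tests → Security audit → Staging deploy → Documentation.

Variance along critical path = 0.111 + 0.444 + 1.778 + 5.444 = 7.778
σ = √7.778 = 2.789 days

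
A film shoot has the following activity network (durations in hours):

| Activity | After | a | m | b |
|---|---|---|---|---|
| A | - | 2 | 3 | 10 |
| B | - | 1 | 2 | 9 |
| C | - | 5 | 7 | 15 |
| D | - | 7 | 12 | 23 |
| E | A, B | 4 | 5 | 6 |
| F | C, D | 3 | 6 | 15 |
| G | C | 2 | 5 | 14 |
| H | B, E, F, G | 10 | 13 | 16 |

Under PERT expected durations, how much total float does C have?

te_A = (2 + 4·3 + 10)/6 = 24/6 = 4
te_B = (1 + 4·2 + 9)/6 = 18/6 = 3
te_C = (5 + 4·7 + 15)/6 = 48/6 = 8
te_D = (7 + 4·12 + 23)/6 = 78/6 = 13
te_E = (4 + 4·5 + 6)/6 = 30/6 = 5
te_F = (3 + 4·6 + 15)/6 = 42/6 = 7
te_G = (2 + 4·5 + 14)/6 = 36/6 = 6
te_H = (10 + 4·13 + 16)/6 = 78/6 = 13

Forward pass:
ES_A = 0; EF_A = 4
ES_B = 0; EF_B = 3
ES_C = 0; EF_C = 8
ES_D = 0; EF_D = 13
ES_E = max(EF_A=4, EF_B=3) = 4; EF_E = 4+5 = 9
ES_F = max(EF_C=8, EF_D=13) = 13; EF_F = 13+7 = 20
ES_G = 8; EF_G = 8+6 = 14
ES_H = max(EF_B=3, EF_E=9, EF_F=20, EF_G=14) = 20; EF_H = 20+13 = 33
Expected project duration μ = 33 hours. Critical path: D → F → H.

Backward pass:
LF_H = 33; LS_H = 33−13 = 20
LF_G = LS_H = 20; LS_G = 20−6 = 14
LF_F = LS_H = 20; LS_F = 20−7 = 13
LF_E = LS_H = 20; LS_E = 20−5 = 15
LF_D = LS_F = 13; LS_D = 13−13 = 0
LF_C = min(LS_F=13, LS_G=14) = 13; LS_C = 13−8 = 5
LF_B = min(LS_E=15, LS_H=20) = 15; LS_B = 15−3 = 12
LF_A = LS_E = 15; LS_A = 15−4 = 11
Slack_C = LS_C − ES_C = 5 − 0 = 5

5 hours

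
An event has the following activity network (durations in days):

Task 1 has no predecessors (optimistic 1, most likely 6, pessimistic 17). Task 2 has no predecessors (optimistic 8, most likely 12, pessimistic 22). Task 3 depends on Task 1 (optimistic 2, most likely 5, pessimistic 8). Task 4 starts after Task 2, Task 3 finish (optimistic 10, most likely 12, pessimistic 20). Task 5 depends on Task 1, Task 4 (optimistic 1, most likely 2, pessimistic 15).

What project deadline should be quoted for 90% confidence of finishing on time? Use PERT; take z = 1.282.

te_Task 1 = (1 + 4·6 + 17)/6 = 42/6 = 7; σ²_Task 1 = ((17−1)/6)² = 7.111
te_Task 2 = (8 + 4·12 + 22)/6 = 78/6 = 13; σ²_Task 2 = ((22−8)/6)² = 5.444
te_Task 3 = (2 + 4·5 + 8)/6 = 30/6 = 5; σ²_Task 3 = ((8−2)/6)² = 1.000
te_Task 4 = (10 + 4·12 + 20)/6 = 78/6 = 13; σ²_Task 4 = ((20−10)/6)² = 2.778
te_Task 5 = (1 + 4·2 + 15)/6 = 24/6 = 4; σ²_Task 5 = ((15−1)/6)² = 5.444

Forward pass:
ES_Task 1 = 0; EF_Task 1 = 7
ES_Task 2 = 0; EF_Task 2 = 13
ES_Task 3 = 7; EF_Task 3 = 7+5 = 12
ES_Task 4 = max(EF_Task 2=13, EF_Task 3=12) = 13; EF_Task 4 = 13+13 = 26
ES_Task 5 = max(EF_Task 1=7, EF_Task 4=26) = 26; EF_Task 5 = 26+4 = 30
Expected project duration μ = 30 days. Critical path: Task 2 → Task 4 → Task 5.

Variance along critical path = 5.444 + 2.778 + 5.444 = 13.667; σ = 3.697 days.
D = μ + z·σ = 30 + 1.282·3.697 = 34.7 days

34.7 days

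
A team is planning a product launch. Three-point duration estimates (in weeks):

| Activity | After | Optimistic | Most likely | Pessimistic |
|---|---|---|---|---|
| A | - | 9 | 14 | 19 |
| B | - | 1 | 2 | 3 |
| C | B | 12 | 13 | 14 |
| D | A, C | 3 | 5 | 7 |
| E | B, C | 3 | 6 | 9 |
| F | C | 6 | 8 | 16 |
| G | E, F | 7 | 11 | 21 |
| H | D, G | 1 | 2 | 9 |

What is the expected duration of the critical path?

te_A = (9 + 4·14 + 19)/6 = 84/6 = 14
te_B = (1 + 4·2 + 3)/6 = 12/6 = 2
te_C = (12 + 4·13 + 14)/6 = 78/6 = 13
te_D = (3 + 4·5 + 7)/6 = 30/6 = 5
te_E = (3 + 4·6 + 9)/6 = 36/6 = 6
te_F = (6 + 4·8 + 16)/6 = 54/6 = 9
te_G = (7 + 4·11 + 21)/6 = 72/6 = 12
te_H = (1 + 4·2 + 9)/6 = 18/6 = 3

Forward pass:
ES_A = 0; EF_A = 14
ES_B = 0; EF_B = 2
ES_C = 2; EF_C = 2+13 = 15
ES_D = max(EF_A=14, EF_C=15) = 15; EF_D = 15+5 = 20
ES_E = max(EF_B=2, EF_C=15) = 15; EF_E = 15+6 = 21
ES_F = 15; EF_F = 15+9 = 24
ES_G = max(EF_E=21, EF_F=24) = 24; EF_G = 24+12 = 36
ES_H = max(EF_D=20, EF_G=36) = 36; EF_H = 36+3 = 39
Expected project duration μ = 39 weeks. Critical path: B → C → F → G → H.

39 weeks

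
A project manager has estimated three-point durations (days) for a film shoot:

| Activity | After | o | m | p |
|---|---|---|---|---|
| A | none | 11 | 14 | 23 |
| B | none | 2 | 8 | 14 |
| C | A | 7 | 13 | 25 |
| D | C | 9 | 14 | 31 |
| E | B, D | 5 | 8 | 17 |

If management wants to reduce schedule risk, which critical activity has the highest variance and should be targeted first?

te_A = (11 + 4·14 + 23)/6 = 90/6 = 15; σ²_A = ((23−11)/6)² = 4.000
te_B = (2 + 4·8 + 14)/6 = 48/6 = 8; σ²_B = ((14−2)/6)² = 4.000
te_C = (7 + 4·13 + 25)/6 = 84/6 = 14; σ²_C = ((25−7)/6)² = 9.000
te_D = (9 + 4·14 + 31)/6 = 96/6 = 16; σ²_D = ((31−9)/6)² = 13.444
te_E = (5 + 4·8 + 17)/6 = 54/6 = 9; σ²_E = ((17−5)/6)² = 4.000

Forward pass:
ES_A = 0; EF_A = 15
ES_B = 0; EF_B = 8
ES_C = 15; EF_C = 15+14 = 29
ES_D = 29; EF_D = 29+16 = 45
ES_E = max(EF_B=8, EF_D=45) = 45; EF_E = 45+9 = 54
Expected project duration μ = 54 days. Critical path: A → C → D → E.

Variances on critical path: σ²_A=4.000, σ²_C=9.000, σ²_D=13.444, σ²_E=4.000.
Largest is σ²_D = 13.444.

D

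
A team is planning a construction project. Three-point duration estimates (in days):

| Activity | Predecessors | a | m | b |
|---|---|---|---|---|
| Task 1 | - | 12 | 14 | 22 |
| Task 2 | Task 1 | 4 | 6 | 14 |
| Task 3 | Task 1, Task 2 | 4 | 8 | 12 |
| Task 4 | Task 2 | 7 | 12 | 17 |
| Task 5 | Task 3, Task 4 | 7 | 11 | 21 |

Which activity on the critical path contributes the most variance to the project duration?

te_Task 1 = (12 + 4·14 + 22)/6 = 90/6 = 15; σ²_Task 1 = ((22−12)/6)² = 2.778
te_Task 2 = (4 + 4·6 + 14)/6 = 42/6 = 7; σ²_Task 2 = ((14−4)/6)² = 2.778
te_Task 3 = (4 + 4·8 + 12)/6 = 48/6 = 8; σ²_Task 3 = ((12−4)/6)² = 1.778
te_Task 4 = (7 + 4·12 + 17)/6 = 72/6 = 12; σ²_Task 4 = ((17−7)/6)² = 2.778
te_Task 5 = (7 + 4·11 + 21)/6 = 72/6 = 12; σ²_Task 5 = ((21−7)/6)² = 5.444

Forward pass:
ES_Task 1 = 0; EF_Task 1 = 15
ES_Task 2 = 15; EF_Task 2 = 15+7 = 22
ES_Task 3 = max(EF_Task 1=15, EF_Task 2=22) = 22; EF_Task 3 = 22+8 = 30
ES_Task 4 = 22; EF_Task 4 = 22+12 = 34
ES_Task 5 = max(EF_Task 3=30, EF_Task 4=34) = 34; EF_Task 5 = 34+12 = 46
Expected project duration μ = 46 days. Critical path: Task 1 → Task 2 → Task 4 → Task 5.

Variances on critical path: σ²_Task 1=2.778, σ²_Task 2=2.778, σ²_Task 4=2.778, σ²_Task 5=5.444.
Largest is σ²_Task 5 = 5.444.

Task 5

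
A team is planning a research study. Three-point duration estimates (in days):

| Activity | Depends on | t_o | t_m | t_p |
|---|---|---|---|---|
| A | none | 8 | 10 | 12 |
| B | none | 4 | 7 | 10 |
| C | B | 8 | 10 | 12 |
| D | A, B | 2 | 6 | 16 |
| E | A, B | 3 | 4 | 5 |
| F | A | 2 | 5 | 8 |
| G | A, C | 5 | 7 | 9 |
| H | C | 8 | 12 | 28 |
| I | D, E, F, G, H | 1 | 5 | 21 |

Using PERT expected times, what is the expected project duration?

38 days

te_A = (8 + 4·10 + 12)/6 = 60/6 = 10
te_B = (4 + 4·7 + 10)/6 = 42/6 = 7
te_C = (8 + 4·10 + 12)/6 = 60/6 = 10
te_D = (2 + 4·6 + 16)/6 = 42/6 = 7
te_E = (3 + 4·4 + 5)/6 = 24/6 = 4
te_F = (2 + 4·5 + 8)/6 = 30/6 = 5
te_G = (5 + 4·7 + 9)/6 = 42/6 = 7
te_H = (8 + 4·12 + 28)/6 = 84/6 = 14
te_I = (1 + 4·5 + 21)/6 = 42/6 = 7

Forward pass:
ES_A = 0; EF_A = 10
ES_B = 0; EF_B = 7
ES_C = 7; EF_C = 7+10 = 17
ES_D = max(EF_A=10, EF_B=7) = 10; EF_D = 10+7 = 17
ES_E = max(EF_A=10, EF_B=7) = 10; EF_E = 10+4 = 14
ES_F = 10; EF_F = 10+5 = 15
ES_G = max(EF_A=10, EF_C=17) = 17; EF_G = 17+7 = 24
ES_H = 17; EF_H = 17+14 = 31
ES_I = max(EF_D=17, EF_E=14, EF_F=15, EF_G=24, EF_H=31) = 31; EF_I = 31+7 = 38
Expected project duration μ = 38 days. Critical path: B → C → H → I.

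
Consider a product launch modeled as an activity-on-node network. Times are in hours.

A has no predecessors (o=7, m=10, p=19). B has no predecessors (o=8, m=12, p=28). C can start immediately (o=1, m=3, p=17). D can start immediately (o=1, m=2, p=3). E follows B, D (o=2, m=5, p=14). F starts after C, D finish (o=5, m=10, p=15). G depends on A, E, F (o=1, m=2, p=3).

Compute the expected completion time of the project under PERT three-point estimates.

22 hours

te_A = (7 + 4·10 + 19)/6 = 66/6 = 11
te_B = (8 + 4·12 + 28)/6 = 84/6 = 14
te_C = (1 + 4·3 + 17)/6 = 30/6 = 5
te_D = (1 + 4·2 + 3)/6 = 12/6 = 2
te_E = (2 + 4·5 + 14)/6 = 36/6 = 6
te_F = (5 + 4·10 + 15)/6 = 60/6 = 10
te_G = (1 + 4·2 + 3)/6 = 12/6 = 2

Forward pass:
ES_A = 0; EF_A = 11
ES_B = 0; EF_B = 14
ES_C = 0; EF_C = 5
ES_D = 0; EF_D = 2
ES_E = max(EF_B=14, EF_D=2) = 14; EF_E = 14+6 = 20
ES_F = max(EF_C=5, EF_D=2) = 5; EF_F = 5+10 = 15
ES_G = max(EF_A=11, EF_E=20, EF_F=15) = 20; EF_G = 20+2 = 22
Expected project duration μ = 22 hours. Critical path: B → E → G.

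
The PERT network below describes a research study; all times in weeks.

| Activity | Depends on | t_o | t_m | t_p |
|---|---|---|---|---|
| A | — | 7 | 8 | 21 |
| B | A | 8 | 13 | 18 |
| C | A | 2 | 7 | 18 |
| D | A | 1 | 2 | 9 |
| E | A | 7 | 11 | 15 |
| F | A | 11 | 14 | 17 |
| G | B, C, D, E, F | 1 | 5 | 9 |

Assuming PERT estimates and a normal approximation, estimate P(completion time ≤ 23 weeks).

0.018

te_A = (7 + 4·8 + 21)/6 = 60/6 = 10; σ²_A = ((21−7)/6)² = 5.444
te_B = (8 + 4·13 + 18)/6 = 78/6 = 13; σ²_B = ((18−8)/6)² = 2.778
te_C = (2 + 4·7 + 18)/6 = 48/6 = 8; σ²_C = ((18−2)/6)² = 7.111
te_D = (1 + 4·2 + 9)/6 = 18/6 = 3; σ²_D = ((9−1)/6)² = 1.778
te_E = (7 + 4·11 + 15)/6 = 66/6 = 11; σ²_E = ((15−7)/6)² = 1.778
te_F = (11 + 4·14 + 17)/6 = 84/6 = 14; σ²_F = ((17−11)/6)² = 1.000
te_G = (1 + 4·5 + 9)/6 = 30/6 = 5; σ²_G = ((9−1)/6)² = 1.778

Forward pass:
ES_A = 0; EF_A = 10
ES_B = 10; EF_B = 10+13 = 23
ES_C = 10; EF_C = 10+8 = 18
ES_D = 10; EF_D = 10+3 = 13
ES_E = 10; EF_E = 10+11 = 21
ES_F = 10; EF_F = 10+14 = 24
ES_G = max(EF_B=23, EF_C=18, EF_D=13, EF_E=21, EF_F=24) = 24; EF_G = 24+5 = 29
Expected project duration μ = 29 weeks. Critical path: A → F → G.

Variance along critical path = 5.444 + 1.000 + 1.778 = 8.222; σ = √8.222 = 2.867 weeks.
Z = (23 − 29) / 2.867 = -2.092
P(T ≤ 23) = Φ(-2.092) ≈ 0.018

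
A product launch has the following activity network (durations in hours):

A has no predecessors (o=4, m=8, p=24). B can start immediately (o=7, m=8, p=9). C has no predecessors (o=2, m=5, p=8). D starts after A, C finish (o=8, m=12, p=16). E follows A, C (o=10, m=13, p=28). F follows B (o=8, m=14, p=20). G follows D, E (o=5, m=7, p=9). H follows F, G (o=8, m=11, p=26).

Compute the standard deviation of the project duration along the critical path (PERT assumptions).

5.44 hours

te_A = (4 + 4·8 + 24)/6 = 60/6 = 10; σ²_A = ((24−4)/6)² = 11.111
te_B = (7 + 4·8 + 9)/6 = 48/6 = 8; σ²_B = ((9−7)/6)² = 0.111
te_C = (2 + 4·5 + 8)/6 = 30/6 = 5; σ²_C = ((8−2)/6)² = 1.000
te_D = (8 + 4·12 + 16)/6 = 72/6 = 12; σ²_D = ((16−8)/6)² = 1.778
te_E = (10 + 4·13 + 28)/6 = 90/6 = 15; σ²_E = ((28−10)/6)² = 9.000
te_F = (8 + 4·14 + 20)/6 = 84/6 = 14; σ²_F = ((20−8)/6)² = 4.000
te_G = (5 + 4·7 + 9)/6 = 42/6 = 7; σ²_G = ((9−5)/6)² = 0.444
te_H = (8 + 4·11 + 26)/6 = 78/6 = 13; σ²_H = ((26−8)/6)² = 9.000

Forward pass:
ES_A = 0; EF_A = 10
ES_B = 0; EF_B = 8
ES_C = 0; EF_C = 5
ES_D = max(EF_A=10, EF_C=5) = 10; EF_D = 10+12 = 22
ES_E = max(EF_A=10, EF_C=5) = 10; EF_E = 10+15 = 25
ES_F = 8; EF_F = 8+14 = 22
ES_G = max(EF_D=22, EF_E=25) = 25; EF_G = 25+7 = 32
ES_H = max(EF_F=22, EF_G=32) = 32; EF_H = 32+13 = 45
Expected project duration μ = 45 hours. Critical path: A → E → G → H.

Variance along critical path = 11.111 + 9.000 + 0.444 + 9.000 = 29.556
σ = √29.556 = 5.437 hours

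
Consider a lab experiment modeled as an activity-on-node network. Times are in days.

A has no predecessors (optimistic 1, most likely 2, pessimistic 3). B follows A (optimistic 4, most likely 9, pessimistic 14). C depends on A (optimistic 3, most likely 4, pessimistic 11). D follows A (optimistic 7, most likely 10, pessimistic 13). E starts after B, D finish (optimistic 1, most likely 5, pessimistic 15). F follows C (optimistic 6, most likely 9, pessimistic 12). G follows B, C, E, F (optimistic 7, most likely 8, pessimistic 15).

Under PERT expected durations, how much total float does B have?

1 days

te_A = (1 + 4·2 + 3)/6 = 12/6 = 2
te_B = (4 + 4·9 + 14)/6 = 54/6 = 9
te_C = (3 + 4·4 + 11)/6 = 30/6 = 5
te_D = (7 + 4·10 + 13)/6 = 60/6 = 10
te_E = (1 + 4·5 + 15)/6 = 36/6 = 6
te_F = (6 + 4·9 + 12)/6 = 54/6 = 9
te_G = (7 + 4·8 + 15)/6 = 54/6 = 9

Forward pass:
ES_A = 0; EF_A = 2
ES_B = 2; EF_B = 2+9 = 11
ES_C = 2; EF_C = 2+5 = 7
ES_D = 2; EF_D = 2+10 = 12
ES_E = max(EF_B=11, EF_D=12) = 12; EF_E = 12+6 = 18
ES_F = 7; EF_F = 7+9 = 16
ES_G = max(EF_B=11, EF_C=7, EF_E=18, EF_F=16) = 18; EF_G = 18+9 = 27
Expected project duration μ = 27 days. Critical path: A → D → E → G.

Backward pass:
LF_G = 27; LS_G = 27−9 = 18
LF_F = LS_G = 18; LS_F = 18−9 = 9
LF_E = LS_G = 18; LS_E = 18−6 = 12
LF_D = LS_E = 12; LS_D = 12−10 = 2
LF_C = min(LS_F=9, LS_G=18) = 9; LS_C = 9−5 = 4
LF_B = min(LS_E=12, LS_G=18) = 12; LS_B = 12−9 = 3
LF_A = min(LS_B=3, LS_C=4, LS_D=2) = 2; LS_A = 2−2 = 0
Slack_B = LS_B − ES_B = 3 − 2 = 1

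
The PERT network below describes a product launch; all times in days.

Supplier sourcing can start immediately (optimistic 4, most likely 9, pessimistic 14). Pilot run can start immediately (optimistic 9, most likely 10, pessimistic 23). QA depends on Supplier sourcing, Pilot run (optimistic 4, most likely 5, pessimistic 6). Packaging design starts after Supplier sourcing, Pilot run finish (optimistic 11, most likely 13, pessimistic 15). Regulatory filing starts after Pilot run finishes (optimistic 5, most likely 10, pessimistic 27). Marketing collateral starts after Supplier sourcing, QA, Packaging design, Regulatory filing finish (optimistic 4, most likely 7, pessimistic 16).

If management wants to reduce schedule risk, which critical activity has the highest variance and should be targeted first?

te_Supplier sourcing = (4 + 4·9 + 14)/6 = 54/6 = 9; σ²_Supplier sourcing = ((14−4)/6)² = 2.778
te_Pilot run = (9 + 4·10 + 23)/6 = 72/6 = 12; σ²_Pilot run = ((23−9)/6)² = 5.444
te_QA = (4 + 4·5 + 6)/6 = 30/6 = 5; σ²_QA = ((6−4)/6)² = 0.111
te_Packaging design = (11 + 4·13 + 15)/6 = 78/6 = 13; σ²_Packaging design = ((15−11)/6)² = 0.444
te_Regulatory filing = (5 + 4·10 + 27)/6 = 72/6 = 12; σ²_Regulatory filing = ((27−5)/6)² = 13.444
te_Marketing collateral = (4 + 4·7 + 16)/6 = 48/6 = 8; σ²_Marketing collateral = ((16−4)/6)² = 4.000

Forward pass:
ES_Supplier sourcing = 0; EF_Supplier sourcing = 9
ES_Pilot run = 0; EF_Pilot run = 12
ES_QA = max(EF_Supplier sourcing=9, EF_Pilot run=12) = 12; EF_QA = 12+5 = 17
ES_Packaging design = max(EF_Supplier sourcing=9, EF_Pilot run=12) = 12; EF_Packaging design = 12+13 = 25
ES_Regulatory filing = 12; EF_Regulatory filing = 12+12 = 24
ES_Marketing collateral = max(EF_Supplier sourcing=9, EF_QA=17, EF_Packaging design=25, EF_Regulatory filing=24) = 25; EF_Marketing collateral = 25+8 = 33
Expected project duration μ = 33 days. Critical path: Pilot run → Packaging design → Marketing collateral.

Variances on critical path: σ²_Pilot run=5.444, σ²_Packaging design=0.444, σ²_Marketing collateral=4.000.
Largest is σ²_Pilot run = 5.444.

Pilot run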